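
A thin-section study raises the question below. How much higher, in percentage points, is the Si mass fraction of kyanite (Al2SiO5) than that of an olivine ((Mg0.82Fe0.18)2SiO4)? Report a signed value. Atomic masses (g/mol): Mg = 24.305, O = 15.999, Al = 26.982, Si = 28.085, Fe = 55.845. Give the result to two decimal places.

-1.14 percentage points

First mineral: 28.085 g Si in 162.044 g formula = 17.33 wt% Si.
Second mineral: 28.085 g Si in 152.045 g formula = 18.47 wt% Si.
17.33% − 18.47% gives a difference of -1.14 percentage points.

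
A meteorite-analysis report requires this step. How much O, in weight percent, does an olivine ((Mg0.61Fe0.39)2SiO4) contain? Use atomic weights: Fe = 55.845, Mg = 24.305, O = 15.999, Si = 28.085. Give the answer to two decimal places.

Molar mass of (Mg0.61Fe0.39)2SiO4: 1.22*24.305 + 0.78*55.845 + 1*28.085 + 4*15.999 = 165.292 g/mol.
Mass of O per formula unit: 4 × 15.999 = 63.996 g.
Weight fraction O = 63.996 / 165.292 = 0.3872.

38.72 weight percent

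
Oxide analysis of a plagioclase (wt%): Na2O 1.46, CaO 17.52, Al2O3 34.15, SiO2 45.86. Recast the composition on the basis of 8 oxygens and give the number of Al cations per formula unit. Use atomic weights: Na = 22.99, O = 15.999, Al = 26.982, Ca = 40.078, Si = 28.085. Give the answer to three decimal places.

1.869 Al apfu

Na2O (M=61.979): mol = 0.02356; Na = 0.04712, O = 0.02356.
CaO (M=56.077): mol = 0.31243; Ca = 0.31243, O = 0.31243.
Al2O3 (M=101.961): mol = 0.33493; Al = 0.66986, O = 1.00479.
SiO2 (M=60.083): mol = 0.76328; Si = 0.76328, O = 1.52656.
ΣO = 2.86734; factor = 8/ΣO = 2.79004.
Al apfu = 0.66986 × 2.79004 = 1.869.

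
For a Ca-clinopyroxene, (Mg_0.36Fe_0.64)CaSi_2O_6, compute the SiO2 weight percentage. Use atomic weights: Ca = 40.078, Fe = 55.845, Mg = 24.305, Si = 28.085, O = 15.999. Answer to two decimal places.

M((Mg_0.36Fe_0.64)CaSi_2O_6) = 236.733 g/mol; M(SiO2) = 60.083 g/mol.
Moles SiO2 per formula unit = 2 Si ÷ 1 = 2.0000.
SiO2 fraction = (2.0000 × 60.083) / 236.733 = 120.166/236.733 = 0.5076.

50.76 wt%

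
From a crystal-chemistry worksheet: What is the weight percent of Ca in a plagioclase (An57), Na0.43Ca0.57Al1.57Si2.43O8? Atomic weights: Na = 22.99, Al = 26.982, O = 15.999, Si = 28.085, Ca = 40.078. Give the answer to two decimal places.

Formula mass = 0.43*22.99 + 0.57*40.078 + 1.57*26.982 + 2.43*28.085 + 8*15.999 = 271.330 g/mol, of which 22.844 g is Ca.
So Ca makes up 22.844/271.330 = 0.0842 of the mass, i.e. 8.42%.

8.42 mass %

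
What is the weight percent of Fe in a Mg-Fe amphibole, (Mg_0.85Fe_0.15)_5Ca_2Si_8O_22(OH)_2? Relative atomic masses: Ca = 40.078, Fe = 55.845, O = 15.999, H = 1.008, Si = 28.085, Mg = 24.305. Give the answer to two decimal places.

5.01 wt%

Molar mass of (Mg_0.85Fe_0.15)_5Ca_2Si_8O_22(OH)_2: 4.25*24.305 + 0.75*55.845 + 2*40.078 + 8*28.085 + 24*15.999 + 2*1.008 = 836.008 g/mol.
Mass of Fe per formula unit: 0.75 × 55.845 = 41.884 g.
Weight fraction Fe = 41.884 / 836.008 = 0.0501.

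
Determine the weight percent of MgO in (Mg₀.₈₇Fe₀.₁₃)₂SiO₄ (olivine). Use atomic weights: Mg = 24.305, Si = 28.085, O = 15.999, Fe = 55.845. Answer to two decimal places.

47.10 wt%

Formula mass = 148.891 g/mol.
1.74 Mg → 1.7400 mol MgO per formula unit; M(MgO) = 40.304, so MgO mass = 70.129 g.
70.129/148.891 × 100 = 47.10 wt%.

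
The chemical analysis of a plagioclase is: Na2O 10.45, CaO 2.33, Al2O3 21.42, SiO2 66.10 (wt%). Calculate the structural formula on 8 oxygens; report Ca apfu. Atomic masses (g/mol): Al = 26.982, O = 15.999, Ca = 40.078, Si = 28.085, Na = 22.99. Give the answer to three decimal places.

0.109 Ca apfu

10.45 wt% Na2O ÷ 61.979 g/mol = 0.16861 mol, giving 0.33722 Na and 0.16861 O.
2.33 wt% CaO ÷ 56.077 g/mol = 0.04155 mol, giving 0.04155 Ca and 0.04155 O.
21.42 wt% Al2O3 ÷ 101.961 g/mol = 0.21008 mol, giving 0.42016 Al and 0.63024 O.
66.10 wt% SiO2 ÷ 60.083 g/mol = 1.10014 mol, giving 1.10014 Si and 2.20028 O.
Oxygen sums to 3.04068; scaling by 8/3.04068 = 2.63099 puts the formula on 8 O.
Ca: 0.04155 × 2.63099 = 0.109 atoms per formula unit.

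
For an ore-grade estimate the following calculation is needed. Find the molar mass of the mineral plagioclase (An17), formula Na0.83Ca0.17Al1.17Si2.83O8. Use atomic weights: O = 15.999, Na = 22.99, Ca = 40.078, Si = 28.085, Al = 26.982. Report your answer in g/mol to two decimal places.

M = 0.83×22.99 + 0.17×40.078 + 1.17×26.982 + 2.83×28.085 + 8×15.999

264.94 g/mol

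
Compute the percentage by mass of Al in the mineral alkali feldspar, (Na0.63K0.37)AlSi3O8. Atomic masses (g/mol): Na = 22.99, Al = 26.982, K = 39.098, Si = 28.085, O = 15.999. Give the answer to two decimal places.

Molar mass of (Na0.63K0.37)AlSi3O8: 0.63×22.99 + 0.37×39.098 + 1×26.982 + 3×28.085 + 8×15.999 = 268.179 g/mol.
Mass of Al per formula unit: 1 × 26.982 = 26.982 g.
Weight fraction Al = 26.982 / 268.179 = 0.1006.

10.06 mass %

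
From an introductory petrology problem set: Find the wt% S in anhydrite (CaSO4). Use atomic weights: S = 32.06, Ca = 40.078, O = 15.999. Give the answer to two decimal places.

23.55 wt%

Molar mass of CaSO4: 1·40.078 + 1·32.06 + 4·15.999 = 136.134 g/mol.
Mass of S per formula unit: 1 × 32.06 = 32.060 g.
Weight fraction S = 32.060 / 136.134 = 0.2355.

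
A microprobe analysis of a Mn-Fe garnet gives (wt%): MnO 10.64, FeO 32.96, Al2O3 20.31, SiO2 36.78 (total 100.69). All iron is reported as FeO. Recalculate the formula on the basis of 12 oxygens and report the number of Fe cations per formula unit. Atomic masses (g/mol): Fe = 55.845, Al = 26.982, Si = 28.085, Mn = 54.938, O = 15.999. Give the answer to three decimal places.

2.265 Fe apfu

MnO: 10.64/70.937 = 0.14999 mol → 0.14999 mol Mn, 0.14999 mol O.
FeO: 32.96/71.844 = 0.45877 mol → 0.45877 mol Fe, 0.45877 mol O.
Al2O3: 20.31/101.961 = 0.19919 mol → 0.39838 mol Al, 0.59757 mol O.
SiO2: 36.78/60.083 = 0.61215 mol → 0.61215 mol Si, 1.22430 mol O.
Total oxygen = 2.43063 mol. Normalization factor = 12/2.43063 = 4.93699.
Fe per 12 O = 0.45877 × 4.93699 = 2.265.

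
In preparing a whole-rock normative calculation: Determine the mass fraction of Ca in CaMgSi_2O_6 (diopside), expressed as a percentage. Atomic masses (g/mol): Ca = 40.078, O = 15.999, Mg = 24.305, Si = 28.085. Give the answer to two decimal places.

18.51 wt%

M(CaMgSi_2O_6) = 216.547 g/mol.
Ca contributes 1 × 40.078 = 40.078 g per mole.
40.078/216.547 = 0.1851 → 18.51%.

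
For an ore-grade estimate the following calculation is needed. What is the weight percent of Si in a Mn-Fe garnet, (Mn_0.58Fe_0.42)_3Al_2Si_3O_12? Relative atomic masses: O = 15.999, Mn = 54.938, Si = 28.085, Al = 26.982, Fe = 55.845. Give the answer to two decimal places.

Molar mass of (Mn_0.58Fe_0.42)_3Al_2Si_3O_12: 1.74*54.938 + 1.26*55.845 + 2*26.982 + 3*28.085 + 12*15.999 = 496.164 g/mol.
Mass of Si per formula unit: 3 × 28.085 = 84.255 g.
Weight fraction Si = 84.255 / 496.164 = 0.1698.

16.98 wt%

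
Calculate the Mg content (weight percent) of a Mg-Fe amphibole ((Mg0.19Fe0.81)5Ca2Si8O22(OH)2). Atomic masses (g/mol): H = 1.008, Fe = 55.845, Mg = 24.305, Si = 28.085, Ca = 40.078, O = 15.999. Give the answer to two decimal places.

2.46 weight percent

Formula mass = 0.95*24.305 + 4.05*55.845 + 2*40.078 + 8*28.085 + 24*15.999 + 2*1.008 = 940.090 g/mol, of which 23.090 g is Mg.
So Mg makes up 23.090/940.090 = 0.0246 of the mass, i.e. 2.46%.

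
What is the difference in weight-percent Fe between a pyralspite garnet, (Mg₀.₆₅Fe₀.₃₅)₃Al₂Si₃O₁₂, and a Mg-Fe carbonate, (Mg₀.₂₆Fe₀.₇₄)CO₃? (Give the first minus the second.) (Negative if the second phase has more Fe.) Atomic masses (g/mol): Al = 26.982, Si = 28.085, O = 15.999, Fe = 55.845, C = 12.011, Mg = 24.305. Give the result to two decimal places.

-24.95 percentage points

First mineral: 58.637 g Fe in 436.239 g formula = 13.44 wt% Fe.
Second mineral: 41.325 g Fe in 107.653 g formula = 38.39 wt% Fe.
13.44% − 38.39% gives a difference of -24.95 percentage points.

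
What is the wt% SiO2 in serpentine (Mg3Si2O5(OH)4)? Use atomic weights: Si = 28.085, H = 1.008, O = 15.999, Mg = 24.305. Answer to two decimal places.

43.36 wt%

M(Mg3Si2O5(OH)4) = 277.108 g/mol; M(SiO2) = 60.083 g/mol.
Moles SiO2 per formula unit = 2 Si ÷ 1 = 2.0000.
SiO2 fraction = (2.0000 × 60.083) / 277.108 = 120.166/277.108 = 0.4336.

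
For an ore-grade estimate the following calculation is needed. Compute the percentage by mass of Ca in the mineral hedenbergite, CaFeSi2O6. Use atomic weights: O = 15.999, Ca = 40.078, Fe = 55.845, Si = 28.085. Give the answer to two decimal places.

Molar mass of CaFeSi2O6: 1·40.078 + 1·55.845 + 2·28.085 + 6·15.999 = 248.087 g/mol.
Mass of Ca per formula unit: 1 × 40.078 = 40.078 g.
Weight fraction Ca = 40.078 / 248.087 = 0.1615.

16.15 mass %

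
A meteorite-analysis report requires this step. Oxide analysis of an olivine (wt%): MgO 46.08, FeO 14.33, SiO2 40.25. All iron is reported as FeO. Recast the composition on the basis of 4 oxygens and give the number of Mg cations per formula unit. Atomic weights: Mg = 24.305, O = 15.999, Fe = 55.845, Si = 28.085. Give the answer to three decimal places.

46.08 wt% MgO ÷ 40.304 g/mol = 1.14331 mol, giving 1.14331 Mg and 1.14331 O.
14.33 wt% FeO ÷ 71.844 g/mol = 0.19946 mol, giving 0.19946 Fe and 0.19946 O.
40.25 wt% SiO2 ÷ 60.083 g/mol = 0.66991 mol, giving 0.66991 Si and 1.33982 O.
Oxygen sums to 2.68259; scaling by 4/2.68259 = 1.49110 puts the formula on 4 O.
Mg: 1.14331 × 1.49110 = 1.705 atoms per formula unit.

1.705 Mg apfu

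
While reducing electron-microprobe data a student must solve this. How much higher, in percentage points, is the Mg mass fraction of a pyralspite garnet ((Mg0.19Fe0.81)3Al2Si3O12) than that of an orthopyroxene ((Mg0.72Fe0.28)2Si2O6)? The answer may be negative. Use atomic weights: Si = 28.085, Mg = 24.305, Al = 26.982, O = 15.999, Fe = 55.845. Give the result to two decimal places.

Mg in (Mg0.19Fe0.81)3Al2Si3O12: molar mass 479.764 g/mol; 0.57×24.305 = 13.854 g → 2.89 wt%.
Mg in (Mg0.72Fe0.28)2Si2O6: molar mass 218.436 g/mol; 1.44×24.305 = 34.999 g → 16.02 wt%.
Difference = 2.89 − 16.02 = -13.13 percentage points.

-13.13 percentage points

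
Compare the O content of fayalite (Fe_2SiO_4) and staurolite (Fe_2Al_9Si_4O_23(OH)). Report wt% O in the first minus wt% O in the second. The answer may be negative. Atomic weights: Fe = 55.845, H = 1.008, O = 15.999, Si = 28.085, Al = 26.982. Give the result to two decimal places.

O in Fe_2SiO_4: molar mass 203.771 g/mol; 4×15.999 = 63.996 g → 31.41 wt%.
O in Fe_2Al_9Si_4O_23(OH): molar mass 851.852 g/mol; 24×15.999 = 383.976 g → 45.08 wt%.
Difference = 31.41 − 45.08 = -13.67 percentage points.

-13.67 percentage points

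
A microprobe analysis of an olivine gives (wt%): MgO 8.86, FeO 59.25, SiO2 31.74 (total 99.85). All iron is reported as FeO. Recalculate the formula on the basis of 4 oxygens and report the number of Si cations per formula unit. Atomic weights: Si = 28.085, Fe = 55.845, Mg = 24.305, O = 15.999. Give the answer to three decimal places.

8.86 wt% MgO ÷ 40.304 g/mol = 0.21983 mol, giving 0.21983 Mg and 0.21983 O.
59.25 wt% FeO ÷ 71.844 g/mol = 0.82470 mol, giving 0.82470 Fe and 0.82470 O.
31.74 wt% SiO2 ÷ 60.083 g/mol = 0.52827 mol, giving 0.52827 Si and 1.05654 O.
Oxygen sums to 2.10107; scaling by 4/2.10107 = 1.90379 puts the formula on 4 O.
Si: 0.52827 × 1.90379 = 1.006 atoms per formula unit.

1.006 Si apfu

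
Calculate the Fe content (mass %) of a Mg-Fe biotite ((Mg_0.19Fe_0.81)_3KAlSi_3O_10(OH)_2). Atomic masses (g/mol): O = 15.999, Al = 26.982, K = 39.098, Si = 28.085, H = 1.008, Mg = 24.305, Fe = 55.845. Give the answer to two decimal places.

Molar mass of (Mg_0.19Fe_0.81)_3KAlSi_3O_10(OH)_2: 0.57*24.305 + 2.43*55.845 + 1*39.098 + 1*26.982 + 3*28.085 + 12*15.999 + 2*1.008 = 493.896 g/mol.
Mass of Fe per formula unit: 2.43 × 55.845 = 135.703 g.
Weight fraction Fe = 135.703 / 493.896 = 0.2748.

27.48 mass %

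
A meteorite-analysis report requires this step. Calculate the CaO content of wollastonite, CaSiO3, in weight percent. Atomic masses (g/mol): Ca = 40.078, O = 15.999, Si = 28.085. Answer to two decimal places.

Formula mass = 116.160 g/mol.
1 Ca → 1.0000 mol CaO per formula unit; M(CaO) = 56.077, so CaO mass = 56.077 g.
56.077/116.160 × 100 = 48.28 wt%.

48.28 wt%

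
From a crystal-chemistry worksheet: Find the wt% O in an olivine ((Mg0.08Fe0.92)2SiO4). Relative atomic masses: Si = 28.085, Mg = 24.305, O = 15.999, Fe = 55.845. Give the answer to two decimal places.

M((Mg0.08Fe0.92)2SiO4) = 198.725 g/mol.
O contributes 4 × 15.999 = 63.996 g per mole.
63.996/198.725 = 0.3220 → 32.20%.

32.20 wt%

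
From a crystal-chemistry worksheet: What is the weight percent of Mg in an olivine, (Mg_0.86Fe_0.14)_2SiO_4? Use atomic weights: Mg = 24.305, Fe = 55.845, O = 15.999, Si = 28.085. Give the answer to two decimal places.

27.96 mass %

Formula mass = 1.72×24.305 + 0.28×55.845 + 1×28.085 + 4×15.999 = 149.522 g/mol, of which 41.805 g is Mg.
So Mg makes up 41.805/149.522 = 0.2796 of the mass, i.e. 27.96%.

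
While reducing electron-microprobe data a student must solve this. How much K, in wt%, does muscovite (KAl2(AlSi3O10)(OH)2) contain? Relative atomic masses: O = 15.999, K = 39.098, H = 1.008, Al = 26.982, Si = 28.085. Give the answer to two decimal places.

9.82 wt%

M(KAl2(AlSi3O10)(OH)2) = 398.303 g/mol.
K contributes 1 × 39.098 = 39.098 g per mole.
39.098/398.303 = 0.0982 → 9.82%.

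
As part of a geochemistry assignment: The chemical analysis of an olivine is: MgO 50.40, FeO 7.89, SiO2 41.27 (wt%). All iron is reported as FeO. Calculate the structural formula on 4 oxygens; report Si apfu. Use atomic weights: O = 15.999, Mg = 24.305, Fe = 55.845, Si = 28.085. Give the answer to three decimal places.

1.005 Si apfu

MgO (M=40.304): mol = 1.25050; Mg = 1.25050, O = 1.25050.
FeO (M=71.844): mol = 0.10982; Fe = 0.10982, O = 0.10982.
SiO2 (M=60.083): mol = 0.68688; Si = 0.68688, O = 1.37376.
ΣO = 2.73408; factor = 4/ΣO = 1.46301.
Si apfu = 0.68688 × 1.46301 = 1.005.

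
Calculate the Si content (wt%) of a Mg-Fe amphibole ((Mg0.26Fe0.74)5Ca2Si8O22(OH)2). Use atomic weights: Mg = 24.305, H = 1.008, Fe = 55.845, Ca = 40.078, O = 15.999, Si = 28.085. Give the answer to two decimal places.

24.18 wt%

Molar mass of (Mg0.26Fe0.74)5Ca2Si8O22(OH)2: 1.30*24.305 + 3.70*55.845 + 2*40.078 + 8*28.085 + 24*15.999 + 2*1.008 = 929.051 g/mol.
Mass of Si per formula unit: 8 × 28.085 = 224.680 g.
Weight fraction Si = 224.680 / 929.051 = 0.2418.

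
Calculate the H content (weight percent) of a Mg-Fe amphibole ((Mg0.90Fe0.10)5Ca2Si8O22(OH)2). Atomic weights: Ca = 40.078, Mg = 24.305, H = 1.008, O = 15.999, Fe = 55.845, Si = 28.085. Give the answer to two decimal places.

0.24 weight percent

Formula mass = 4.50·24.305 + 0.50·55.845 + 2·40.078 + 8·28.085 + 24·15.999 + 2·1.008 = 828.123 g/mol, of which 2.016 g is H.
So H makes up 2.016/828.123 = 0.0024 of the mass, i.e. 0.24%.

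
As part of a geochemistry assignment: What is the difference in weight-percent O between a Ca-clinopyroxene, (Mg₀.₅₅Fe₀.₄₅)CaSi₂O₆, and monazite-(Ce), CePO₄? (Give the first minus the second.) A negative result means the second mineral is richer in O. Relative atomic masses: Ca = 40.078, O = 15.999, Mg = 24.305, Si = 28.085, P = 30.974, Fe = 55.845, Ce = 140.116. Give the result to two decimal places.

O in (Mg₀.₅₅Fe₀.₄₅)CaSi₂O₆: molar mass 230.740 g/mol; 6×15.999 = 95.994 g → 41.60 wt%.
O in CePO₄: molar mass 235.086 g/mol; 4×15.999 = 63.996 g → 27.22 wt%.
Difference = 41.60 − 27.22 = 14.38 percentage points.

14.38 percentage points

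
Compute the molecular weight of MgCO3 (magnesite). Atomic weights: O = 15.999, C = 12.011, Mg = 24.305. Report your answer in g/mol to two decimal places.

84.31 g/mol

The formula mass is the sum 1×24.305 + 1×12.011 + 3×15.999.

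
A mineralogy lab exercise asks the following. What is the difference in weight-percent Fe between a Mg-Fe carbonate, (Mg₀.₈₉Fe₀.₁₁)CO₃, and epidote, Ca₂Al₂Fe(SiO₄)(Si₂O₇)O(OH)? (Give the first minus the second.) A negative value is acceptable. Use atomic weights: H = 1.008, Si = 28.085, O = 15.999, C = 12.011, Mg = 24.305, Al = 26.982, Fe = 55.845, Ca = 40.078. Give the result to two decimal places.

M((Mg₀.₈₉Fe₀.₁₁)CO₃) = 87.782 g/mol, so wt% Fe = 6.143/87.782 × 100 = 7.00%.
M(Ca₂Al₂Fe(SiO₄)(Si₂O₇)O(OH)) = 483.215 g/mol, so wt% Fe = 55.845/483.215 × 100 = 11.56%.
7.00 − 11.56 = -4.56 pp.

-4.56 percentage points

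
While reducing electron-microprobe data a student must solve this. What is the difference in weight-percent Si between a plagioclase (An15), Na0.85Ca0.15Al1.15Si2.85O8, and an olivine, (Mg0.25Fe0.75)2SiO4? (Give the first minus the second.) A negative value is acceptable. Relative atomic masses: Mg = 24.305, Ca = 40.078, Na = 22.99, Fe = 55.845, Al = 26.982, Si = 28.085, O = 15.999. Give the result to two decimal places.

Si in Na0.85Ca0.15Al1.15Si2.85O8: molar mass 264.617 g/mol; 2.85×28.085 = 80.042 g → 30.25 wt%.
Si in (Mg0.25Fe0.75)2SiO4: molar mass 188.001 g/mol; 1×28.085 = 28.085 g → 14.94 wt%.
Difference = 30.25 − 14.94 = 15.31 percentage points.

15.31 percentage points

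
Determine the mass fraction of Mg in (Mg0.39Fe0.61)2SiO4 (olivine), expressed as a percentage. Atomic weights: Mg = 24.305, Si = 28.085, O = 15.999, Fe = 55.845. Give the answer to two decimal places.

M((Mg0.39Fe0.61)2SiO4) = 179.170 g/mol.
Mg contributes 0.78 × 24.305 = 18.958 g per mole.
18.958/179.170 = 0.1058 → 10.58%.

10.58 mass %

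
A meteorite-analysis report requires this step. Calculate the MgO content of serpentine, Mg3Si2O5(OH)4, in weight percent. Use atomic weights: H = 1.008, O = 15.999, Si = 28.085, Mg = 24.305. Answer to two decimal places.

43.63 wt%

Molar mass of Mg3Si2O5(OH)4 = 3*24.305 + 2*28.085 + 9*15.999 + 4*1.008 = 277.108 g/mol.
Each formula unit contains 3 Mg, equivalent to 3/1 = 3.0000 mol MgO.
M(MgO) = 1×24.305 + 1×15.999 = 40.304 g/mol.
Mass of MgO per formula unit = 3.0000 × 40.304 = 120.912 g.
MgO wt% = 120.912 / 277.108 × 100 = 43.63%.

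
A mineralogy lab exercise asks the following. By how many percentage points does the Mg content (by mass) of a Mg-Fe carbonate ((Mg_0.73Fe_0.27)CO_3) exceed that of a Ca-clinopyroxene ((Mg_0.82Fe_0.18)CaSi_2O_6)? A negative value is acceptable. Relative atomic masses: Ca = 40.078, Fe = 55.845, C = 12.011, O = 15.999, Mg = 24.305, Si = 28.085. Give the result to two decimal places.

Mg in (Mg_0.73Fe_0.27)CO_3: molar mass 92.829 g/mol; 0.73×24.305 = 17.743 g → 19.11 wt%.
Mg in (Mg_0.82Fe_0.18)CaSi_2O_6: molar mass 222.224 g/mol; 0.82×24.305 = 19.930 g → 8.97 wt%.
Difference = 19.11 − 8.97 = 10.14 percentage points.

10.14 percentage points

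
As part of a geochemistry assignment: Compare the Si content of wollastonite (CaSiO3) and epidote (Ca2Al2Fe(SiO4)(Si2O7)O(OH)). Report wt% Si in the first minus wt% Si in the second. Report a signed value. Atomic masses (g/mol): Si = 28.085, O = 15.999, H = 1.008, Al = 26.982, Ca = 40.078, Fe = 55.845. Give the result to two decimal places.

First mineral: 28.085 g Si in 116.160 g formula = 24.18 wt% Si.
Second mineral: 84.255 g Si in 483.215 g formula = 17.44 wt% Si.
24.18% − 17.44% gives a difference of 6.74 percentage points.

6.74 percentage points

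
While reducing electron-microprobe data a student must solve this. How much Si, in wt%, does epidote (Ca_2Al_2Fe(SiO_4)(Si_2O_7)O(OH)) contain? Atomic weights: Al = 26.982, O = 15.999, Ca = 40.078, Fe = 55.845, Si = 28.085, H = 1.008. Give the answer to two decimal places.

Formula mass = 2×40.078 + 2×26.982 + 1×55.845 + 3×28.085 + 13×15.999 + 1×1.008 = 483.215 g/mol, of which 84.255 g is Si.
So Si makes up 84.255/483.215 = 0.1744 of the mass, i.e. 17.44%.

17.44 wt%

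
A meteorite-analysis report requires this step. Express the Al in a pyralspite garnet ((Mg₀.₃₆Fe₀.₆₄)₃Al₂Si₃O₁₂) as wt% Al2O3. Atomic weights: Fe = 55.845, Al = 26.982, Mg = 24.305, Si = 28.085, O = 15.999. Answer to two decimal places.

21.99 wt%

Molar mass of (Mg₀.₃₆Fe₀.₆₄)₃Al₂Si₃O₁₂ = 1.08·24.305 + 1.92·55.845 + 2·26.982 + 3·28.085 + 12·15.999 = 463.679 g/mol.
Each formula unit contains 2 Al, equivalent to 2/2 = 1.0000 mol Al2O3.
M(Al2O3) = 2×26.982 + 3×15.999 = 101.961 g/mol.
Mass of Al2O3 per formula unit = 1.0000 × 101.961 = 101.961 g.
Al2O3 wt% = 101.961 / 463.679 × 100 = 21.99%.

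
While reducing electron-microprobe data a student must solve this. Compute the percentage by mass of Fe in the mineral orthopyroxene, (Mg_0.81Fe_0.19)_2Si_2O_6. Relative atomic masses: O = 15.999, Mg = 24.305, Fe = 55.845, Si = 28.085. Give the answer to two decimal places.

M((Mg_0.81Fe_0.19)_2Si_2O_6) = 212.759 g/mol.
Fe contributes 0.38 × 55.845 = 21.221 g per mole.
21.221/212.759 = 0.0997 → 9.97%.

9.97 weight percent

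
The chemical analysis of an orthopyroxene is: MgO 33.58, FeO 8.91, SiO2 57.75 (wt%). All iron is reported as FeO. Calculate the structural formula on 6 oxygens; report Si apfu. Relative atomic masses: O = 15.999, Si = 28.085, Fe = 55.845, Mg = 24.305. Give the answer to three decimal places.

33.58 wt% MgO ÷ 40.304 g/mol = 0.83317 mol, giving 0.83317 Mg and 0.83317 O.
8.91 wt% FeO ÷ 71.844 g/mol = 0.12402 mol, giving 0.12402 Fe and 0.12402 O.
57.75 wt% SiO2 ÷ 60.083 g/mol = 0.96117 mol, giving 0.96117 Si and 1.92234 O.
Oxygen sums to 2.87953; scaling by 6/2.87953 = 2.08367 puts the formula on 6 O.
Si: 0.96117 × 2.08367 = 2.003 atoms per formula unit.

2.003 Si apfu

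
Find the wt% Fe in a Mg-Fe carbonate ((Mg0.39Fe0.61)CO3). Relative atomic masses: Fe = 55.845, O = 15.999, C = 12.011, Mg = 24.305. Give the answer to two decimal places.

Formula mass = 0.39×24.305 + 0.61×55.845 + 1×12.011 + 3×15.999 = 103.552 g/mol, of which 34.065 g is Fe.
So Fe makes up 34.065/103.552 = 0.3290 of the mass, i.e. 32.90%.

32.90 wt%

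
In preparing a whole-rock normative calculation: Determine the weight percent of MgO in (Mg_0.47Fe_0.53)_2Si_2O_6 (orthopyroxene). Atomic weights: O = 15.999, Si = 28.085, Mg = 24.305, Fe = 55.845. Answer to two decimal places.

16.18 wt%

Molar mass of (Mg_0.47Fe_0.53)_2Si_2O_6 = 0.94×24.305 + 1.06×55.845 + 2×28.085 + 6×15.999 = 234.206 g/mol.
Each formula unit contains 0.94 Mg, equivalent to 0.94/1 = 0.9400 mol MgO.
M(MgO) = 1×24.305 + 1×15.999 = 40.304 g/mol.
Mass of MgO per formula unit = 0.9400 × 40.304 = 37.886 g.
MgO wt% = 37.886 / 234.206 × 100 = 16.18%.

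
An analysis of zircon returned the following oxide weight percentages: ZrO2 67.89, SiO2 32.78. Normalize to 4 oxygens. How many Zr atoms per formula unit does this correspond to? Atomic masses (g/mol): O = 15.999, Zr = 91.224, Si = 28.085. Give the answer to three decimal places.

ZrO2 (M=123.222): mol = 0.55096; Zr = 0.55096, O = 1.10192.
SiO2 (M=60.083): mol = 0.54558; Si = 0.54558, O = 1.09116.
ΣO = 2.19308; factor = 4/ΣO = 1.82392.
Zr apfu = 0.55096 × 1.82392 = 1.005.

1.005 Zr apfu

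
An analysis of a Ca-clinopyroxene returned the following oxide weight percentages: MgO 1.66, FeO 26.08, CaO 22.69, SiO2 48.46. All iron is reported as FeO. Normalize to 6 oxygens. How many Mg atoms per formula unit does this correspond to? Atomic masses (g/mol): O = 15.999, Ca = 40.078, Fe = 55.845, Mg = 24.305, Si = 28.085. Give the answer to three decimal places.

MgO: 1.66/40.304 = 0.04119 mol → 0.04119 mol Mg, 0.04119 mol O.
FeO: 26.08/71.844 = 0.36301 mol → 0.36301 mol Fe, 0.36301 mol O.
CaO: 22.69/56.077 = 0.40462 mol → 0.40462 mol Ca, 0.40462 mol O.
SiO2: 48.46/60.083 = 0.80655 mol → 0.80655 mol Si, 1.61310 mol O.
Total oxygen = 2.42192 mol. Normalization factor = 6/2.42192 = 2.47737.
Mg per 6 O = 0.04119 × 2.47737 = 0.102.

0.102 Mg apfu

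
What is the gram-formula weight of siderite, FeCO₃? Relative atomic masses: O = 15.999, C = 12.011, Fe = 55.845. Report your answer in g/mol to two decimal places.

The formula mass is the sum 1*55.845 + 1*12.011 + 3*15.999.

115.85 g/mol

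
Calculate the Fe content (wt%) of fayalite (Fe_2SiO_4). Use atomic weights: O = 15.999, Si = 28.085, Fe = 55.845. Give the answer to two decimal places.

54.81 wt%

Formula mass = 2×55.845 + 1×28.085 + 4×15.999 = 203.771 g/mol, of which 111.690 g is Fe.
So Fe makes up 111.690/203.771 = 0.5481 of the mass, i.e. 54.81%.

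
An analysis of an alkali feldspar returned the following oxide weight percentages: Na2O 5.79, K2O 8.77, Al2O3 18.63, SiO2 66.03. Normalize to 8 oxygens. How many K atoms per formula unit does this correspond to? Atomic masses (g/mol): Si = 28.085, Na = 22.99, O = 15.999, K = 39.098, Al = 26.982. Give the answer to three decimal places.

0.508 K apfu

5.79 wt% Na2O ÷ 61.979 g/mol = 0.09342 mol, giving 0.18684 Na and 0.09342 O.
8.77 wt% K2O ÷ 94.195 g/mol = 0.09310 mol, giving 0.18620 K and 0.09310 O.
18.63 wt% Al2O3 ÷ 101.961 g/mol = 0.18272 mol, giving 0.36544 Al and 0.54816 O.
66.03 wt% SiO2 ÷ 60.083 g/mol = 1.09898 mol, giving 1.09898 Si and 2.19796 O.
Oxygen sums to 2.93264; scaling by 8/2.93264 = 2.72792 puts the formula on 8 O.
K: 0.18620 × 2.72792 = 0.508 atoms per formula unit.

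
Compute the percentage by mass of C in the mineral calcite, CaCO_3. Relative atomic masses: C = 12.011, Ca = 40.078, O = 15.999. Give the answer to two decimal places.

Formula mass = 1·40.078 + 1·12.011 + 3·15.999 = 100.086 g/mol, of which 12.011 g is C.
So C makes up 12.011/100.086 = 0.1200 of the mass, i.e. 12.00%.

12.00 weight percent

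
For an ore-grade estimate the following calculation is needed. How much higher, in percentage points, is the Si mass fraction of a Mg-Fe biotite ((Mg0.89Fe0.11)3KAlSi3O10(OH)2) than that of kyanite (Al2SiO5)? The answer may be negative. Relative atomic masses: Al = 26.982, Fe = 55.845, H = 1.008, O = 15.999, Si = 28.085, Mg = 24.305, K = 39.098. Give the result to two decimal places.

2.37 percentage points

First mineral: 84.255 g Si in 427.662 g formula = 19.70 wt% Si.
Second mineral: 28.085 g Si in 162.044 g formula = 17.33 wt% Si.
19.70% − 17.33% gives a difference of 2.37 percentage points.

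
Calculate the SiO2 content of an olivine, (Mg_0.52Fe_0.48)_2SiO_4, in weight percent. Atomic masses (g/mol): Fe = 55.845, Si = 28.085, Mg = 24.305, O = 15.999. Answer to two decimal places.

Formula mass = 170.969 g/mol.
1 Si → 1.0000 mol SiO2 per formula unit; M(SiO2) = 60.083, so SiO2 mass = 60.083 g.
60.083/170.969 × 100 = 35.14 wt%.

35.14 wt%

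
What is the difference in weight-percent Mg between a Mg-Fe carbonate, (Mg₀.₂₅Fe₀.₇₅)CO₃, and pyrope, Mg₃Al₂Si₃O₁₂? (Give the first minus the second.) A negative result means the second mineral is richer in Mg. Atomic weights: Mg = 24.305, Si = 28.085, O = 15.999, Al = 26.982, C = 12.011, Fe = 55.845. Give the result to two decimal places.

-12.46 percentage points

M((Mg₀.₂₅Fe₀.₇₅)CO₃) = 107.968 g/mol, so wt% Mg = 6.076/107.968 × 100 = 5.63%.
M(Mg₃Al₂Si₃O₁₂) = 403.122 g/mol, so wt% Mg = 72.915/403.122 × 100 = 18.09%.
5.63 − 18.09 = -12.46 pp.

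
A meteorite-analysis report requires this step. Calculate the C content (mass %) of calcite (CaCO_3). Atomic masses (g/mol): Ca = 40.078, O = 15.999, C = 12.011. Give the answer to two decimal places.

12.00 mass %

M(CaCO_3) = 100.086 g/mol.
C contributes 1 × 12.011 = 12.011 g per mole.
12.011/100.086 = 0.1200 → 12.00%.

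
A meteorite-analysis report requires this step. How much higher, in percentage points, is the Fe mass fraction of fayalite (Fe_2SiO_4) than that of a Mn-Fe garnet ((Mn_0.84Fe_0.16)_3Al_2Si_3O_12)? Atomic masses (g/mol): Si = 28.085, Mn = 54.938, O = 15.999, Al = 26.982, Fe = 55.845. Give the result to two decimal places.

First mineral: 111.690 g Fe in 203.771 g formula = 54.81 wt% Fe.
Second mineral: 26.806 g Fe in 495.456 g formula = 5.41 wt% Fe.
54.81% − 5.41% gives a difference of 49.40 percentage points.

49.40 percentage points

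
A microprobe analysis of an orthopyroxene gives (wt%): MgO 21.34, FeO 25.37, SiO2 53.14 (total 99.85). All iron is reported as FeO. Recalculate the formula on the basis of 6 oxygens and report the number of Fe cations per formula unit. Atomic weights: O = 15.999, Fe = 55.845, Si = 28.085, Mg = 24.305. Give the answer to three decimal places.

21.34 wt% MgO ÷ 40.304 g/mol = 0.52948 mol, giving 0.52948 Mg and 0.52948 O.
25.37 wt% FeO ÷ 71.844 g/mol = 0.35313 mol, giving 0.35313 Fe and 0.35313 O.
53.14 wt% SiO2 ÷ 60.083 g/mol = 0.88444 mol, giving 0.88444 Si and 1.76888 O.
Oxygen sums to 2.65149; scaling by 6/2.65149 = 2.26288 puts the formula on 6 O.
Fe: 0.35313 × 2.26288 = 0.799 atoms per formula unit.

0.799 Fe apfu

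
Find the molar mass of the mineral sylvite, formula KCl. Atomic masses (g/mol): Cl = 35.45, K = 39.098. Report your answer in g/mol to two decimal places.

74.55 g/mol

K: 1 × 39.098 = 39.0980
Cl: 1 × 35.45 = 35.4500
Summing the contributions gives the formula mass.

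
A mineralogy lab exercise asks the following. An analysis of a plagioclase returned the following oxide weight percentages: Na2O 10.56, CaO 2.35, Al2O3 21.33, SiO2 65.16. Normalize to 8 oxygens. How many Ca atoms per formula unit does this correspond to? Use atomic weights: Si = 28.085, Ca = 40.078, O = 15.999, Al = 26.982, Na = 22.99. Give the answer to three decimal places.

10.56 wt% Na2O ÷ 61.979 g/mol = 0.17038 mol, giving 0.34076 Na and 0.17038 O.
2.35 wt% CaO ÷ 56.077 g/mol = 0.04191 mol, giving 0.04191 Ca and 0.04191 O.
21.33 wt% Al2O3 ÷ 101.961 g/mol = 0.20920 mol, giving 0.41840 Al and 0.62760 O.
65.16 wt% SiO2 ÷ 60.083 g/mol = 1.08450 mol, giving 1.08450 Si and 2.16900 O.
Oxygen sums to 3.00889; scaling by 8/3.00889 = 2.65879 puts the formula on 8 O.
Ca: 0.04191 × 2.65879 = 0.111 atoms per formula unit.

0.111 Ca apfu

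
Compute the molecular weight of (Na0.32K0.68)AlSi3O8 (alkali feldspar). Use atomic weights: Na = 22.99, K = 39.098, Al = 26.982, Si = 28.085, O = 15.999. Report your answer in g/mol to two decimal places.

273.17 g/mol

The formula mass is the sum 0.32×22.99 + 0.68×39.098 + 1×26.982 + 3×28.085 + 8×15.999.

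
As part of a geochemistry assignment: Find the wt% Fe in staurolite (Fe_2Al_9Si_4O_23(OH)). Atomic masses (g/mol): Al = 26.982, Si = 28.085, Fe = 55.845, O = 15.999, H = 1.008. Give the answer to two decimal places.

13.11 mass %

M(Fe_2Al_9Si_4O_23(OH)) = 851.852 g/mol.
Fe contributes 2 × 55.845 = 111.690 g per mole.
111.690/851.852 = 0.1311 → 13.11%.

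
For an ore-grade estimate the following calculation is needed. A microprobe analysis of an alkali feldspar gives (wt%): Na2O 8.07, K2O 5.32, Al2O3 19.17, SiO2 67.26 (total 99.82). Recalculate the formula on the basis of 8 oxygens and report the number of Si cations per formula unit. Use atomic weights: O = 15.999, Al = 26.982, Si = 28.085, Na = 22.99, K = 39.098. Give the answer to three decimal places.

2.996 Si apfu

8.07 wt% Na2O ÷ 61.979 g/mol = 0.13021 mol, giving 0.26042 Na and 0.13021 O.
5.32 wt% K2O ÷ 94.195 g/mol = 0.05648 mol, giving 0.11296 K and 0.05648 O.
19.17 wt% Al2O3 ÷ 101.961 g/mol = 0.18801 mol, giving 0.37602 Al and 0.56403 O.
67.26 wt% SiO2 ÷ 60.083 g/mol = 1.11945 mol, giving 1.11945 Si and 2.23890 O.
Oxygen sums to 2.98962; scaling by 8/2.98962 = 2.67593 puts the formula on 8 O.
Si: 1.11945 × 2.67593 = 2.996 atoms per formula unit.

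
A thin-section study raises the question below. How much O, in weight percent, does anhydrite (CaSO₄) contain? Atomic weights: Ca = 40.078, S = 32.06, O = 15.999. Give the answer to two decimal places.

M(CaSO₄) = 136.134 g/mol.
O contributes 4 × 15.999 = 63.996 g per mole.
63.996/136.134 = 0.4701 → 47.01%.

47.01 weight percent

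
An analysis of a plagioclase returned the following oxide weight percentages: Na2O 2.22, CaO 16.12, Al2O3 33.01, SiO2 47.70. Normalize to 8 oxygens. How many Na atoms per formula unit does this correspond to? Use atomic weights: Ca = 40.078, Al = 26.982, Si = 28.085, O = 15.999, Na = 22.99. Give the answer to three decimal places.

0.199 Na apfu

Na2O: 2.22/61.979 = 0.03582 mol → 0.07164 mol Na, 0.03582 mol O.
CaO: 16.12/56.077 = 0.28746 mol → 0.28746 mol Ca, 0.28746 mol O.
Al2O3: 33.01/101.961 = 0.32375 mol → 0.64750 mol Al, 0.97125 mol O.
SiO2: 47.70/60.083 = 0.79390 mol → 0.79390 mol Si, 1.58780 mol O.
Total oxygen = 2.88233 mol. Normalization factor = 8/2.88233 = 2.77553.
Na per 8 O = 0.07164 × 2.77553 = 0.199.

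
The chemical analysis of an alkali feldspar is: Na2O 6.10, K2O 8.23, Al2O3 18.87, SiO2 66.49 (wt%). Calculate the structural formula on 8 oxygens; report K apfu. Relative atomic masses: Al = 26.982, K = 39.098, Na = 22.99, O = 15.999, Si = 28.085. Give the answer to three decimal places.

0.473 K apfu

Na2O: 6.10/61.979 = 0.09842 mol → 0.19684 mol Na, 0.09842 mol O.
K2O: 8.23/94.195 = 0.08737 mol → 0.17474 mol K, 0.08737 mol O.
Al2O3: 18.87/101.961 = 0.18507 mol → 0.37014 mol Al, 0.55521 mol O.
SiO2: 66.49/60.083 = 1.10664 mol → 1.10664 mol Si, 2.21328 mol O.
Total oxygen = 2.95428 mol. Normalization factor = 8/2.95428 = 2.70794.
K per 8 O = 0.17474 × 2.70794 = 0.473.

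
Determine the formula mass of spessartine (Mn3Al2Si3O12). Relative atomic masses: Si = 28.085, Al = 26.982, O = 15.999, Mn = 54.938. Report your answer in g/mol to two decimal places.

M = 3*54.938 + 2*26.982 + 3*28.085 + 12*15.999

495.02 g/mol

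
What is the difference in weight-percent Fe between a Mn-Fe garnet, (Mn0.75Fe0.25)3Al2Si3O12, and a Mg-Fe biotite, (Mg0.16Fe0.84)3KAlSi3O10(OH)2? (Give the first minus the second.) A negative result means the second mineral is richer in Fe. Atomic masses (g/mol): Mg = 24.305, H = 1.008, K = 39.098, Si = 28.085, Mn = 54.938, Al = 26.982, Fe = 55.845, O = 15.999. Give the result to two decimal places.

-19.88 percentage points

M((Mn0.75Fe0.25)3Al2Si3O12) = 495.701 g/mol, so wt% Fe = 41.884/495.701 × 100 = 8.45%.
M((Mg0.16Fe0.84)3KAlSi3O10(OH)2) = 496.735 g/mol, so wt% Fe = 140.729/496.735 × 100 = 28.33%.
8.45 − 28.33 = -19.88 pp.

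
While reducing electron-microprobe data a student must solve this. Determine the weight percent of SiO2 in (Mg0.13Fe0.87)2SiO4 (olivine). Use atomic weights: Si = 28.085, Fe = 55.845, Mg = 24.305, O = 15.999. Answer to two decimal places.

Molar mass of (Mg0.13Fe0.87)2SiO4 = 0.26*24.305 + 1.74*55.845 + 1*28.085 + 4*15.999 = 195.571 g/mol.
Each formula unit contains 1 Si, equivalent to 1/1 = 1.0000 mol SiO2.
M(SiO2) = 1×28.085 + 2×15.999 = 60.083 g/mol.
Mass of SiO2 per formula unit = 1.0000 × 60.083 = 60.083 g.
SiO2 wt% = 60.083 / 195.571 × 100 = 30.72%.

30.72 wt%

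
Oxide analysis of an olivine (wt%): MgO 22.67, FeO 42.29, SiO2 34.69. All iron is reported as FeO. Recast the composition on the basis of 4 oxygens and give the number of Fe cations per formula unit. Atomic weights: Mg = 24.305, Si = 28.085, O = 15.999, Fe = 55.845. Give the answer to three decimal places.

1.021 Fe apfu

22.67 wt% MgO ÷ 40.304 g/mol = 0.56248 mol, giving 0.56248 Mg and 0.56248 O.
42.29 wt% FeO ÷ 71.844 g/mol = 0.58864 mol, giving 0.58864 Fe and 0.58864 O.
34.69 wt% SiO2 ÷ 60.083 g/mol = 0.57737 mol, giving 0.57737 Si and 1.15474 O.
Oxygen sums to 2.30586; scaling by 4/2.30586 = 1.73471 puts the formula on 4 O.
Fe: 0.58864 × 1.73471 = 1.021 atoms per formula unit.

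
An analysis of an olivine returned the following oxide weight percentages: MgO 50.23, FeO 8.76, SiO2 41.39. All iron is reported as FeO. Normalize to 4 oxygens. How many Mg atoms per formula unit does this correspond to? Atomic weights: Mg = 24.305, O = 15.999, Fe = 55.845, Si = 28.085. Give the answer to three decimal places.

MgO: 50.23/40.304 = 1.24628 mol → 1.24628 mol Mg, 1.24628 mol O.
FeO: 8.76/71.844 = 0.12193 mol → 0.12193 mol Fe, 0.12193 mol O.
SiO2: 41.39/60.083 = 0.68888 mol → 0.68888 mol Si, 1.37776 mol O.
Total oxygen = 2.74597 mol. Normalization factor = 4/2.74597 = 1.45668.
Mg per 4 O = 1.24628 × 1.45668 = 1.815.

1.815 Mg apfu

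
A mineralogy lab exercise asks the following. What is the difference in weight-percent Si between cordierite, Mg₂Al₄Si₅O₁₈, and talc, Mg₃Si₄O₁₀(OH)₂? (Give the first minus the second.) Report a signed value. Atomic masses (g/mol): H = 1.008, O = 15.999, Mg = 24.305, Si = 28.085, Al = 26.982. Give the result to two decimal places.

M(Mg₂Al₄Si₅O₁₈) = 584.945 g/mol, so wt% Si = 140.425/584.945 × 100 = 24.01%.
M(Mg₃Si₄O₁₀(OH)₂) = 379.259 g/mol, so wt% Si = 112.340/379.259 × 100 = 29.62%.
24.01 − 29.62 = -5.61 pp.

-5.61 percentage points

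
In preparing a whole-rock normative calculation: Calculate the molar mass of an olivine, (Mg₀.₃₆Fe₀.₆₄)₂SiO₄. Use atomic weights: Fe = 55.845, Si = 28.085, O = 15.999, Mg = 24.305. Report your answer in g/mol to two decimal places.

181.06 g/mol

M = 0.72*24.305 + 1.28*55.845 + 1*28.085 + 4*15.999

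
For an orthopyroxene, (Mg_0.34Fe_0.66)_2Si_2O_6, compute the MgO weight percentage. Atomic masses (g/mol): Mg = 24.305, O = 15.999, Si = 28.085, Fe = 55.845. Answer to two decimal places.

Formula mass = 242.407 g/mol.
0.68 Mg → 0.6800 mol MgO per formula unit; M(MgO) = 40.304, so MgO mass = 27.407 g.
27.407/242.407 × 100 = 11.31 wt%.

11.31 wt%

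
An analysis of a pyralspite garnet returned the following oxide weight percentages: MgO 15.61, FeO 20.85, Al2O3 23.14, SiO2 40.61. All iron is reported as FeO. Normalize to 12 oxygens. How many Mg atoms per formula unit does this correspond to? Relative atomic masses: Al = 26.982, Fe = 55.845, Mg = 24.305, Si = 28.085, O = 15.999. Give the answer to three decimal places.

1.715 Mg apfu

MgO (M=40.304): mol = 0.38731; Mg = 0.38731, O = 0.38731.
FeO (M=71.844): mol = 0.29021; Fe = 0.29021, O = 0.29021.
Al2O3 (M=101.961): mol = 0.22695; Al = 0.45390, O = 0.68085.
SiO2 (M=60.083): mol = 0.67590; Si = 0.67590, O = 1.35180.
ΣO = 2.71017; factor = 12/ΣO = 4.42777.
Mg apfu = 0.38731 × 4.42777 = 1.715.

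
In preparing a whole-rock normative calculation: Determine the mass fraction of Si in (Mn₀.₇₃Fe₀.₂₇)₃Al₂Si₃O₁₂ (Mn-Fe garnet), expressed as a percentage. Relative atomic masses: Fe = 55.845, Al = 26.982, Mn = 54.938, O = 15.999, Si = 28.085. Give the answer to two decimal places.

17.00 mass %

Molar mass of (Mn₀.₇₃Fe₀.₂₇)₃Al₂Si₃O₁₂: 2.19·54.938 + 0.81·55.845 + 2·26.982 + 3·28.085 + 12·15.999 = 495.756 g/mol.
Mass of Si per formula unit: 3 × 28.085 = 84.255 g.
Weight fraction Si = 84.255 / 495.756 = 0.1700.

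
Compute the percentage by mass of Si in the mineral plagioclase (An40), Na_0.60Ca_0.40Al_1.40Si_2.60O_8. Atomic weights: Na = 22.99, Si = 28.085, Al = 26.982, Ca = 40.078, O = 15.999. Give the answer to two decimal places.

Molar mass of Na_0.60Ca_0.40Al_1.40Si_2.60O_8: 0.60×22.99 + 0.40×40.078 + 1.40×26.982 + 2.60×28.085 + 8×15.999 = 268.613 g/mol.
Mass of Si per formula unit: 2.60 × 28.085 = 73.021 g.
Weight fraction Si = 73.021 / 268.613 = 0.2718.

27.18 mass %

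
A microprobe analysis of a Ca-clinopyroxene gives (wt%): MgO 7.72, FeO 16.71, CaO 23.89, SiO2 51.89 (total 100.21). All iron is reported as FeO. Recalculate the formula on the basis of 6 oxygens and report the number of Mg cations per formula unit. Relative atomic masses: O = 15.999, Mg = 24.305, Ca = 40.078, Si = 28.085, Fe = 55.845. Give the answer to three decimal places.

MgO: 7.72/40.304 = 0.19154 mol → 0.19154 mol Mg, 0.19154 mol O.
FeO: 16.71/71.844 = 0.23259 mol → 0.23259 mol Fe, 0.23259 mol O.
CaO: 23.89/56.077 = 0.42602 mol → 0.42602 mol Ca, 0.42602 mol O.
SiO2: 51.89/60.083 = 0.86364 mol → 0.86364 mol Si, 1.72728 mol O.
Total oxygen = 2.57743 mol. Normalization factor = 6/2.57743 = 2.32790.
Mg per 6 O = 0.19154 × 2.32790 = 0.446.

0.446 Mg apfu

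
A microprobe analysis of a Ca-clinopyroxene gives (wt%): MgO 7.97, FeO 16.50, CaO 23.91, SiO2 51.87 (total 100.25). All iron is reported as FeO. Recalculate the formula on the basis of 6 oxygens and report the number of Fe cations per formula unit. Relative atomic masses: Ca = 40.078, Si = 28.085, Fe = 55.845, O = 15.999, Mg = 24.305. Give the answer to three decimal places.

7.97 wt% MgO ÷ 40.304 g/mol = 0.19775 mol, giving 0.19775 Mg and 0.19775 O.
16.50 wt% FeO ÷ 71.844 g/mol = 0.22966 mol, giving 0.22966 Fe and 0.22966 O.
23.91 wt% CaO ÷ 56.077 g/mol = 0.42638 mol, giving 0.42638 Ca and 0.42638 O.
51.87 wt% SiO2 ÷ 60.083 g/mol = 0.86331 mol, giving 0.86331 Si and 1.72662 O.
Oxygen sums to 2.58041; scaling by 6/2.58041 = 2.32521 puts the formula on 6 O.
Fe: 0.22966 × 2.32521 = 0.534 atoms per formula unit.

0.534 Fe apfu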